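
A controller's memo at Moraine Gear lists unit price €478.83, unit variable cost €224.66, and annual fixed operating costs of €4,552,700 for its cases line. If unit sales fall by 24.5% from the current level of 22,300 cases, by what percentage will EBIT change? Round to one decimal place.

Total contribution margin = 22,300 × €254.17 = €5,667,991.00.
EBIT = €5,667,991.00 − €4,552,700 = €1,115,291.00.
Degree of operating leverage = €5,667,991.00 / €1,115,291.00 = 5.0821.
Operating income changes by 5.0821 × -24.5% = -124.5%.

-124.5%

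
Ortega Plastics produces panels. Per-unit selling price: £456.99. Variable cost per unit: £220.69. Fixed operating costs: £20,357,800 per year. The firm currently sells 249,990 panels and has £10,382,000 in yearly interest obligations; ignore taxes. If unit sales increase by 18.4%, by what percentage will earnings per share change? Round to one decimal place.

+38.4%

Contribution at this volume is 249,990 × £236.30 = £59,072,637.00.
Operating income = contribution − fixed costs = £59,072,637.00 − £20,357,800 = £38,714,837.00.
Interest = £10,382,000.00, so EBIT − I = £28,332,837.00.
DCL = total CM / (EBIT − I) = £59,072,637.00 / £28,332,837.00 = 2.0850.
EPS therefore changes by 2.0850 × (+18.4%) = +38.4%.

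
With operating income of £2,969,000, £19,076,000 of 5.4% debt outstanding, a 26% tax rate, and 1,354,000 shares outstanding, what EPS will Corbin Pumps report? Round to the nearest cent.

£1.06

Interest = £1,030,104.00, so EBT = £2,969,000 − £1,030,104.00 = £1,938,896.00.
Net income = £1,938,896.00 × (1 − 0.26) = £1,434,783.04.
EPS = £1,434,783.04 ÷ 1,354,000 = £1.06.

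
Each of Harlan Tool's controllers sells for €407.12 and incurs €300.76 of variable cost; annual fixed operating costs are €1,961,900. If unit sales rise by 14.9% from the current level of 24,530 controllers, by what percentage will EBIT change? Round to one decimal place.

+60.1%

Contribution at this volume is 24,530 × €106.36 = €2,609,010.80.
EBIT = €2,609,010.80 − €1,961,900 = €647,110.80.
Degree of operating leverage = €2,609,010.80 / €647,110.80 = 4.0318.
%ΔEBIT = DOL × %ΔSales = 4.0318 × +14.9% = +60.1%.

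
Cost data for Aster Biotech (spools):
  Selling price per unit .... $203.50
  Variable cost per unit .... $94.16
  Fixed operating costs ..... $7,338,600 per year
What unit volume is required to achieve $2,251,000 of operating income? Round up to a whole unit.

87,705 spools

Unit CM = price − variable cost = $203.50 − $94.16 = $109.34.
Required volume = (fixed costs + target profit) ÷ CM = ($7,338,600 + $2,251,000) ÷ $109.34 = 87,704.41, so 87,705 spools.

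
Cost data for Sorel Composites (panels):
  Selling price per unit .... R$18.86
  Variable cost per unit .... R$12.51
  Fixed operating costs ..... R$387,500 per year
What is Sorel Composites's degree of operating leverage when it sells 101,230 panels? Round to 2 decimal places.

At 101,230 units, contribution = 101,230 × R$6.35 = R$642,810.50.
Subtracting fixed costs: EBIT = R$642,810.50 − R$387,500 = R$255,310.50.
Degree of operating leverage = R$642,810.50 / R$255,310.50 = 2.5178.

2.52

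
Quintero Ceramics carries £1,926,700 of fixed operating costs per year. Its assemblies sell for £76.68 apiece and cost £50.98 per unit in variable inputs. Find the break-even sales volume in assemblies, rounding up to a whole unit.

74,969 assemblies

Unit CM = price − variable cost = £76.68 − £50.98 = £25.70.
Break-even Q = £1,926,700 / £25.70 = 74,968.87 → 74,969 assemblies.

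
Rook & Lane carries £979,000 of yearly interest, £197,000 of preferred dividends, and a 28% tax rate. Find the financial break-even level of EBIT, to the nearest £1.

£1,252,611

Preferred dividends are paid after tax, so their pre-tax equivalent is £197,000 ÷ (1 − 0.28) = £273,611.11.
Financial break-even EBIT = interest + D_p ÷ (1 − t) = £979,000 + £273,611.11 = £1,252,611.11.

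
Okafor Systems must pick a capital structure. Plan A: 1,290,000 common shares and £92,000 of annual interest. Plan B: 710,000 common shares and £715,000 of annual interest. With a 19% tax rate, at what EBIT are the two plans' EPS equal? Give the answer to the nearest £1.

£1,477,638

At indifference, (EBIT − 92,000)(1 − t)/1,290,000 = (EBIT − 715,000)(1 − t)/710,000.
Cancelling (1 − t) and cross-multiplying: 710,000·(EBIT − 92,000) = 1,290,000·(EBIT − 715,000).
Solving, EBIT = (715,000·1,290,000 − 92,000·710,000) / (1,290,000 − 710,000) = 857,030,000,000 / 580,000 = 1,477,637.93.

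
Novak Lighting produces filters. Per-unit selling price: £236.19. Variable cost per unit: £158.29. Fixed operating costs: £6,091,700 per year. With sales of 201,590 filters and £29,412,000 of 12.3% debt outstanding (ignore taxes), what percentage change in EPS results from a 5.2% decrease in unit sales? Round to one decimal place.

Contribution at this volume is 201,590 × £77.90 = £15,703,861.00.
Subtracting fixed costs: EBIT = £15,703,861.00 − £6,091,700 = £9,612,161.00.
Interest = £3,617,676.00, so EBIT − I = £5,994,485.00.
Degree of combined leverage = contribution ÷ (EBIT − I) = £15,703,861.00 ÷ £5,994,485.00 = 2.6197.
EPS therefore changes by 2.6197 × (-5.2%) = -13.6%.

-13.6%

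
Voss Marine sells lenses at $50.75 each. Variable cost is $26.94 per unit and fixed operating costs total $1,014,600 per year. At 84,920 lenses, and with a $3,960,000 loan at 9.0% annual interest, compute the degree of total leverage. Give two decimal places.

Contribution at this volume is 84,920 × $23.81 = $2,021,945.20.
Subtracting fixed costs: EBIT = $2,021,945.20 − $1,014,600 = $1,007,345.20. Interest = $356,400.00.
DOL = $2,021,945.20 ÷ $1,007,345.20 = 2.0072; DFL = $1,007,345.20 ÷ $650,945.20 = 1.5475.
Combined leverage = 2.0072 × 1.5475 = 3.1061.

3.11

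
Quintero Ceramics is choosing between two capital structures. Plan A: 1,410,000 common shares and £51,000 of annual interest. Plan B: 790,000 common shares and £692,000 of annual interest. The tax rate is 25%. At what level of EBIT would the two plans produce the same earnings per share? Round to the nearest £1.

Set EPS_A = EPS_B: (EBIT − £51,000)(1 − 0.25) ÷ 1,410,000 = (EBIT − £692,000)(1 − 0.25) ÷ 790,000.
The (1 − t) factor cancels: (EBIT − 51,000) × 790,000 = (EBIT − 692,000) × 1,410,000.
EBIT × (1,410,000 − 790,000) = 692,000 × 1,410,000 − 51,000 × 790,000 = 935,430,000,000, so EBIT = 935,430,000,000 ÷ 620,000 = 1,508,758.06.

£1,508,758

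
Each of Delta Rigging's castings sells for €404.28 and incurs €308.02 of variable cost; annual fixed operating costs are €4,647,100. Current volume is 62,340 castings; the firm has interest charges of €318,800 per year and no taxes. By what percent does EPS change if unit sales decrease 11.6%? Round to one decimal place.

At 62,340 units, contribution = 62,340 × €96.26 = €6,000,848.40.
Subtracting fixed costs: EBIT = €6,000,848.40 − €4,647,100 = €1,353,748.40.
Interest = €318,800.00, so EBIT − I = €1,034,948.40.
Degree of combined leverage = contribution ÷ (EBIT − I) = €6,000,848.40 ÷ €1,034,948.40 = 5.7982.
%ΔEPS = DCL × %ΔSales = 5.7982 × -11.6% = -67.3%.

-67.3%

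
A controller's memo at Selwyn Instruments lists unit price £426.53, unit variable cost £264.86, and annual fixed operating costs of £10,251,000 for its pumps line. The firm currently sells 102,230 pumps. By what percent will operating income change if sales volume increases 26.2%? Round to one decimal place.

Contribution at this volume is 102,230 × £161.67 = £16,527,524.10.
EBIT = £16,527,524.10 − £10,251,000 = £6,276,524.10.
DOL = contribution ÷ EBIT = £16,527,524.10 ÷ £6,276,524.10 = 2.6332.
So EBIT moves 2.6332 × (+26.2%) = +69.0%.

+69.0%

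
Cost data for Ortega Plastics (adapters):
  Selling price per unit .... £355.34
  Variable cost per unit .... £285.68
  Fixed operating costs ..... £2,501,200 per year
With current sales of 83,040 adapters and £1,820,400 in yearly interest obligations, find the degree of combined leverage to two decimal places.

Contribution at this volume is 83,040 × £69.66 = £5,784,566.40.
Operating income = contribution − fixed costs = £5,784,566.40 − £2,501,200 = £3,283,366.40. Interest = £1,820,400.00.
DOL = £5,784,566.40 ÷ £3,283,366.40 = 1.7618; DFL = £3,283,366.40 ÷ £1,462,966.40 = 2.2443.
DCL = DOL × DFL = 1.7618 × 2.2443 = 3.9540.

3.95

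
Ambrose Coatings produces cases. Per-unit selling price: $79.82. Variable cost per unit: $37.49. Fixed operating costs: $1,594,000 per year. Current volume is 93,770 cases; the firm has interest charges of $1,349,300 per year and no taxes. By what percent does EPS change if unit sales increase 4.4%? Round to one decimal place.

+17.0%

Total contribution margin = 93,770 × $42.33 = $3,969,284.10.
Subtracting fixed costs: EBIT = $3,969,284.10 − $1,594,000 = $2,375,284.10.
After interest of $1,349,300.00, pre-tax earnings = $1,025,984.10.
DCL = total CM / (EBIT − I) = $3,969,284.10 / $1,025,984.10 = 3.8688.
EPS therefore changes by 3.8688 × (+4.4%) = +17.0%.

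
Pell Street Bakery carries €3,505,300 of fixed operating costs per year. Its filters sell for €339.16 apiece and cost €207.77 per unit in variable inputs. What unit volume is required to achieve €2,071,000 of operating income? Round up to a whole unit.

Contribution margin per unit = €339.16 − €207.77 = €131.39.
Need Q such that Q × €131.39 − €3,505,300 = €2,071,000, i.e. Q = €5,576,300 / €131.39 = 42,440.83 → 42,441.

42,441 filters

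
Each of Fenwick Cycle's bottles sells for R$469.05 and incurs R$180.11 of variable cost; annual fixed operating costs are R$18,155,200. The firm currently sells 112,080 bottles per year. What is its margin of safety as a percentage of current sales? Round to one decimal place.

43.9%

Contribution margin per unit = R$469.05 − R$180.11 = R$288.94. Break-even units = R$18,155,200 ÷ R$288.94 = 62,833.81; break-even revenue = 62,833.81 × R$469.05 = R$29,472,196.86.
Current sales = 112,080 × R$469.05 = R$52,571,124.00.
Margin of safety = (R$52,571,124.00 − R$29,472,196.86) ÷ R$52,571,124.00 = 43.9%.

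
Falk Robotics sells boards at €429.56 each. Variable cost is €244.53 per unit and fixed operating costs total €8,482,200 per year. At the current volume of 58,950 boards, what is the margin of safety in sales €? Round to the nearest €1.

Unit CM = price − variable cost = €429.56 − €244.53 = €185.03. Break-even units = €8,482,200 ÷ €185.03 = 45,842.30; break-even revenue = 45,842.30 × €429.56 = €19,692,016.60.
Current sales = 58,950 × €429.56 = €25,322,562.00.
Margin of safety = €25,322,562.00 − €19,692,016.60 = €5,630,545.

€5,630,545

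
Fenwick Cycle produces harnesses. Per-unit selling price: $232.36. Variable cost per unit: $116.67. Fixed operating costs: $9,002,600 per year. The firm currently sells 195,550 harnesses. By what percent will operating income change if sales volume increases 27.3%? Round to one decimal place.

Contribution at this volume is 195,550 × $115.69 = $22,623,179.50.
Operating income = contribution − fixed costs = $22,623,179.50 − $9,002,600 = $13,620,579.50.
Degree of operating leverage = $22,623,179.50 / $13,620,579.50 = 1.6610.
So EBIT moves 1.6610 × (+27.3%) = +45.3%.

+45.3%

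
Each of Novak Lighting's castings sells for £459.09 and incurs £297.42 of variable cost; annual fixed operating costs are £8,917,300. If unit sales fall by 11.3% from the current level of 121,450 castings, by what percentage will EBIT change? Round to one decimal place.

Contribution at this volume is 121,450 × £161.67 = £19,634,821.50.
Operating income = contribution − fixed costs = £19,634,821.50 − £8,917,300 = £10,717,521.50.
DOL = contribution ÷ EBIT = £19,634,821.50 ÷ £10,717,521.50 = 1.8320.
%ΔEBIT = DOL × %ΔSales = 1.8320 × -11.3% = -20.7%.

-20.7%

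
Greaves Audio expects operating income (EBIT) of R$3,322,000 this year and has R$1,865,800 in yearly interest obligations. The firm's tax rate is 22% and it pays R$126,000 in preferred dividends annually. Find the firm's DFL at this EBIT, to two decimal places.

Interest = R$1,865,800.00.
Pre-tax preferred-dividend burden = R$126,000 ÷ (1 − 0.22) = R$161,538.46.
DFL = EBIT ÷ [EBIT − I − D_p/(1−t)] = R$3,322,000 ÷ [R$3,322,000 − R$1,865,800.00 − R$161,538.46] = R$3,322,000 ÷ R$1,294,661.54 = 2.5659.

2.57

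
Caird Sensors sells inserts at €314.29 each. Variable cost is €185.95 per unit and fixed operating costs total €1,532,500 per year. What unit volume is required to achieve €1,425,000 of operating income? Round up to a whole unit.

23,045 inserts

Each unit contributes €314.29 − €185.95 = €128.34.
Required volume = (fixed costs + target profit) ÷ CM = (€1,532,500 + €1,425,000) ÷ €128.34 = 23,044.26, so 23,045 inserts.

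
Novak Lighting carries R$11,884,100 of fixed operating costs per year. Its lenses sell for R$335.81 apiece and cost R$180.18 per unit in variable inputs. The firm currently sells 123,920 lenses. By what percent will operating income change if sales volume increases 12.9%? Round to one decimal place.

+33.6%

At 123,920 units, contribution = 123,920 × R$155.63 = R$19,285,669.60.
Operating income = contribution − fixed costs = R$19,285,669.60 − R$11,884,100 = R$7,401,569.60.
Degree of operating leverage = R$19,285,669.60 / R$7,401,569.60 = 2.6056.
So EBIT moves 2.6056 × (+12.9%) = +33.6%.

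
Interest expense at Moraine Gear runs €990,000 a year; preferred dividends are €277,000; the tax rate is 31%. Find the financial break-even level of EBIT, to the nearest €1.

Grossing the preferred dividend up to pre-tax terms: €277,000 / (1 − 0.31) = €401,449.28.
EPS = 0 when EBIT covers interest plus the pre-tax preferred burden: €990,000 + €401,449.28 = €1,391,449.28.

€1,391,449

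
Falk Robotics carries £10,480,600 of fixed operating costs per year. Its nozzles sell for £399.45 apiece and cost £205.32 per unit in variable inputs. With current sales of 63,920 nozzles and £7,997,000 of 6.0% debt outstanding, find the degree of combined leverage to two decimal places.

Total contribution margin = 63,920 × £194.13 = £12,408,789.60.
Operating income = contribution − fixed costs = £12,408,789.60 − £10,480,600 = £1,928,189.60. Interest = £479,820.00.
DOL = £12,408,789.60 ÷ £1,928,189.60 = 6.4355; DFL = £1,928,189.60 ÷ £1,448,369.60 = 1.3313.
DCL = DOL × DFL = 6.4355 × 1.3313 = 8.5676.

8.57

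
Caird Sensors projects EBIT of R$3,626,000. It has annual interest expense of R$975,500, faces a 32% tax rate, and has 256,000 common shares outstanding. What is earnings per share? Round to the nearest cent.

Pre-tax income = R$3,626,000 − R$975,500.00 = R$2,650,500.00.
Net income = R$2,650,500.00 × (1 − 0.32) = R$1,802,340.00.
Per share: R$1,802,340.00 / 256,000 shares = R$7.04.

R$7.04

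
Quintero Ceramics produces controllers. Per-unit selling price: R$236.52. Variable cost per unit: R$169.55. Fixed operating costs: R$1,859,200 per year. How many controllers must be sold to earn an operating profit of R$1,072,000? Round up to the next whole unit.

Contribution margin per unit = R$236.52 − R$169.55 = R$66.97.
Units = (FC + target) / CM = (R$1,859,200 + R$1,072,000) / R$66.97 = 43,768.85, so 43,769 controllers.

43,769 controllers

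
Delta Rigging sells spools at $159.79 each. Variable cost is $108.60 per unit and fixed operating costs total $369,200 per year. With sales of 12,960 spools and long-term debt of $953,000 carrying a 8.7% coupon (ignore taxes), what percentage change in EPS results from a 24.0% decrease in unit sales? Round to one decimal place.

Contribution at this volume is 12,960 × $51.19 = $663,422.40.
EBIT = $663,422.40 − $369,200 = $294,222.40.
After interest of $82,911.00, pre-tax earnings = $211,311.40.
DCL = total CM / (EBIT − I) = $663,422.40 / $211,311.40 = 3.1395.
EPS therefore changes by 3.1395 × (-24.0%) = -75.3%.

-75.3%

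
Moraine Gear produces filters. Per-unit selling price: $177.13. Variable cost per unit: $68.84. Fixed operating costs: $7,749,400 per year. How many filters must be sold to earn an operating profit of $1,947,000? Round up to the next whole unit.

89,542 filters

Contribution margin per unit = $177.13 − $68.84 = $108.29.
Need Q such that Q × $108.29 − $7,749,400 = $1,947,000, i.e. Q = $9,696,400 / $108.29 = 89,541.05 → 89,542.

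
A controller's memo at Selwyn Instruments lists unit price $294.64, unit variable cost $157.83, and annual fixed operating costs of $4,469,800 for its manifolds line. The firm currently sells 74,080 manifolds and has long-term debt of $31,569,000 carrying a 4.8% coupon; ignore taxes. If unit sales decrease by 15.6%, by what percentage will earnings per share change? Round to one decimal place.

At 74,080 units, contribution = 74,080 × $136.81 = $10,134,884.80.
Operating income = contribution − fixed costs = $10,134,884.80 − $4,469,800 = $5,665,084.80.
After interest of $1,515,312.00, pre-tax earnings = $4,149,772.80.
DCL = total CM / (EBIT − I) = $10,134,884.80 / $4,149,772.80 = 2.4423.
%ΔEPS = DCL × %ΔSales = 2.4423 × -15.6% = -38.1%.

-38.1%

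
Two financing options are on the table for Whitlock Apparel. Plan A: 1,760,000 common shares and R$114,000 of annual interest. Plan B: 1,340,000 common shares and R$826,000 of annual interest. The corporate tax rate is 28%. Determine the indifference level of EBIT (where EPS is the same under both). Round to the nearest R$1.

Set EPS_A = EPS_B: (EBIT − R$114,000)(1 − 0.28) ÷ 1,760,000 = (EBIT − R$826,000)(1 − 0.28) ÷ 1,340,000.
The (1 − t) factor cancels: (EBIT − 114,000) × 1,340,000 = (EBIT − 826,000) × 1,760,000.
EBIT × (1,760,000 − 1,340,000) = 826,000 × 1,760,000 − 114,000 × 1,340,000 = 1,301,000,000,000, so EBIT = 1,301,000,000,000 ÷ 420,000 = 3,097,619.05.

R$3,097,619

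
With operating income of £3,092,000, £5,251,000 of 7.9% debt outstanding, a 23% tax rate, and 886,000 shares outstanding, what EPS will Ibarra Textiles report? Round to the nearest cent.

£2.33

Interest = £414,829.00, so EBT = £3,092,000 − £414,829.00 = £2,677,171.00.
After tax at 23%: net income = £2,677,171.00 × 0.77 = £2,061,421.67.
Per share: £2,061,421.67 / 886,000 shares = £2.33.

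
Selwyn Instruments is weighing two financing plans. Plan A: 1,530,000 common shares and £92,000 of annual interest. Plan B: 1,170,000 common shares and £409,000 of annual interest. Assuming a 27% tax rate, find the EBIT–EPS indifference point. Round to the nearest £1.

At indifference, (EBIT − 92,000)(1 − t)/1,530,000 = (EBIT − 409,000)(1 − t)/1,170,000.
The (1 − t) factor cancels: (EBIT − 92,000) × 1,170,000 = (EBIT − 409,000) × 1,530,000.
EBIT × (1,530,000 − 1,170,000) = 409,000 × 1,530,000 − 92,000 × 1,170,000 = 518,130,000,000, so EBIT = 518,130,000,000 ÷ 360,000 = 1,439,250.00.

£1,439,250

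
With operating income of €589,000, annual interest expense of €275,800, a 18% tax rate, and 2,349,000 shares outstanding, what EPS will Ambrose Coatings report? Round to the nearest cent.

Interest = €275,800.00, so EBT = €589,000 − €275,800.00 = €313,200.00.
Net income = €313,200.00 × (1 − 0.18) = €256,824.00.
Per share: €256,824.00 / 2,349,000 shares = €0.11.

€0.11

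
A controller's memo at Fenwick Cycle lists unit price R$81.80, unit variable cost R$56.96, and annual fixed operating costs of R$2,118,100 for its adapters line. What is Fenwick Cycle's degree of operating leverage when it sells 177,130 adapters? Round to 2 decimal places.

At 177,130 units, contribution = 177,130 × R$24.84 = R$4,399,909.20.
Subtracting fixed costs: EBIT = R$4,399,909.20 − R$2,118,100 = R$2,281,809.20.
DOL = contribution ÷ EBIT = R$4,399,909.20 ÷ R$2,281,809.20 = 1.9283.

1.93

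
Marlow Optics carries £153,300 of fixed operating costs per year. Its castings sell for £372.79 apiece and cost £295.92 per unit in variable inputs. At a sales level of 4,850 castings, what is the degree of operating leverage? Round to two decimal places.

1.70

Total contribution margin = 4,850 × £76.87 = £372,819.50.
EBIT = £372,819.50 − £153,300 = £219,519.50.
DOL = contribution ÷ EBIT = £372,819.50 ÷ £219,519.50 = 1.6983.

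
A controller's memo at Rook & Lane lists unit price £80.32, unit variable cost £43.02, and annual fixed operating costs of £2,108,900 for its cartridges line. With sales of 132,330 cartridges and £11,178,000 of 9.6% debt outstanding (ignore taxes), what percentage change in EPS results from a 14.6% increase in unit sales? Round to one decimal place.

Total contribution margin = 132,330 × £37.30 = £4,935,909.00.
EBIT = £4,935,909.00 − £2,108,900 = £2,827,009.00.
After interest of £1,073,088.00, pre-tax earnings = £1,753,921.00.
Degree of combined leverage = contribution ÷ (EBIT − I) = £4,935,909.00 ÷ £1,753,921.00 = 2.8142.
EPS therefore changes by 2.8142 × (+14.6%) = +41.1%.

+41.1%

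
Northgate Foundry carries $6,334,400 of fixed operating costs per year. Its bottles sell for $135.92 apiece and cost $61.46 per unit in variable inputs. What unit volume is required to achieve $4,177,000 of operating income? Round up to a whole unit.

141,169 bottles

Contribution margin per unit = $135.92 − $61.46 = $74.46.
Units = (FC + target) / CM = ($6,334,400 + $4,177,000) / $74.46 = 141,168.41, so 141,169 bottles.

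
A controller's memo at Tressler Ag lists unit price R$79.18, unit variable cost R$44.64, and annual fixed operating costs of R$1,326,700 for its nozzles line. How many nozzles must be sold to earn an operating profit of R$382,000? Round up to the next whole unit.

49,471 nozzles

Each unit contributes R$79.18 − R$44.64 = R$34.54.
Required volume = (fixed costs + target profit) ÷ CM = (R$1,326,700 + R$382,000) ÷ R$34.54 = 49,470.18, so 49,471 nozzles.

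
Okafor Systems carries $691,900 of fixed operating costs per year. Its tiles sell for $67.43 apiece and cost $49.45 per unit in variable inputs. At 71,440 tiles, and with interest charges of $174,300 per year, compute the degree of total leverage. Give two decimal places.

Total contribution margin = 71,440 × $17.98 = $1,284,491.20.
Operating income = contribution − fixed costs = $1,284,491.20 − $691,900 = $592,591.20. Interest = $174,300.00, so EBIT − I = $418,291.20.
DCL = contribution ÷ (EBIT − I) = $1,284,491.20 ÷ $418,291.20 = 3.0708.

3.07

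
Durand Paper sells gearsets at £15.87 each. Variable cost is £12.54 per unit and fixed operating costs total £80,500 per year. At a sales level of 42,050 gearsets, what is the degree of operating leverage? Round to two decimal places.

2.35

Contribution at this volume is 42,050 × £3.33 = £140,026.50.
EBIT = £140,026.50 − £80,500 = £59,526.50.
Degree of operating leverage = £140,026.50 / £59,526.50 = 2.3523.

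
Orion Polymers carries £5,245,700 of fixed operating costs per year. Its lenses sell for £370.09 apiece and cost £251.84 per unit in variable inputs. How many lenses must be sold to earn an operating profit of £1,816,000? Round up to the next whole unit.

59,719 lenses

Each unit contributes £370.09 − £251.84 = £118.25.
Need Q such that Q × £118.25 − £5,245,700 = £1,816,000, i.e. Q = £7,061,700 / £118.25 = 59,718.39 → 59,719.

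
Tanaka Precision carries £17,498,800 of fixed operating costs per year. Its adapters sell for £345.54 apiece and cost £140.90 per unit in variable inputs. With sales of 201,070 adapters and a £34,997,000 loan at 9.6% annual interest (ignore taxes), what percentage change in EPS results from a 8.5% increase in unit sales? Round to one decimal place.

At 201,070 units, contribution = 201,070 × £204.64 = £41,146,964.80.
Subtracting fixed costs: EBIT = £41,146,964.80 − £17,498,800 = £23,648,164.80.
Interest = £3,359,712.00, so EBIT − I = £20,288,452.80.
Degree of combined leverage = contribution ÷ (EBIT − I) = £41,146,964.80 ÷ £20,288,452.80 = 2.0281.
EPS therefore changes by 2.0281 × (+8.5%) = +17.2%.

+17.2%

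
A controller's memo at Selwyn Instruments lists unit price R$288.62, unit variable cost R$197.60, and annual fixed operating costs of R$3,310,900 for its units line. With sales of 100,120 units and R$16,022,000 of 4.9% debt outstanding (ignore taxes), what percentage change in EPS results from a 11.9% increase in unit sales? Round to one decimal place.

+21.6%

At 100,120 units, contribution = 100,120 × R$91.02 = R$9,112,922.40.
EBIT = R$9,112,922.40 − R$3,310,900 = R$5,802,022.40.
After interest of R$785,078.00, pre-tax earnings = R$5,016,944.40.
DCL = total CM / (EBIT − I) = R$9,112,922.40 / R$5,016,944.40 = 1.8164.
EPS therefore changes by 1.8164 × (+11.9%) = +21.6%.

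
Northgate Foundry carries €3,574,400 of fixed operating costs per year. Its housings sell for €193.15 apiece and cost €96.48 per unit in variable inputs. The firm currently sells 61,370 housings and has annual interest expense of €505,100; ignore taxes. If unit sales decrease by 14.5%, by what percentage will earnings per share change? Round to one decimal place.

-46.4%

At 61,370 units, contribution = 61,370 × €96.67 = €5,932,637.90.
Operating income = contribution − fixed costs = €5,932,637.90 − €3,574,400 = €2,358,237.90.
After interest of €505,100.00, pre-tax earnings = €1,853,137.90.
Degree of combined leverage = contribution ÷ (EBIT − I) = €5,932,637.90 ÷ €1,853,137.90 = 3.2014.
EPS therefore changes by 3.2014 × (-14.5%) = -46.4%.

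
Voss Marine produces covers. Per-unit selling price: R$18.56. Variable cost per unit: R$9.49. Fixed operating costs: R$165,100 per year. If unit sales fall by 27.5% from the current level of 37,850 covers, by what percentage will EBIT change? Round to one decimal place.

Contribution at this volume is 37,850 × R$9.07 = R$343,299.50.
EBIT = R$343,299.50 − R$165,100 = R$178,199.50.
So DOL = total CM / EBIT = R$343,299.50 / R$178,199.50 = 1.9265.
%ΔEBIT = DOL × %ΔSales = 1.9265 × -27.5% = -53.0%.

-53.0%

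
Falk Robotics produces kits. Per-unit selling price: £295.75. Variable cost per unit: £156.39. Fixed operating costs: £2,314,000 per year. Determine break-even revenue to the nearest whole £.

Contribution margin per unit = £295.75 − £156.39 = £139.36, a CM ratio of £139.36 ÷ £295.75 = 0.4712.
Break-even sales = FC ÷ CM ratio = £2,314,000 × £295.75 / £139.36 = £4,910,774.

£4,910,774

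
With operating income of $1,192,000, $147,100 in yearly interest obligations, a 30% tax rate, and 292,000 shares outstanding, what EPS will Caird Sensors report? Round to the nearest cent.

$2.50

Interest = $147,100.00, so EBT = $1,192,000 − $147,100.00 = $1,044,900.00.
After tax at 30%: net income = $1,044,900.00 × 0.70 = $731,430.00.
EPS = $731,430.00 ÷ 292,000 = $2.50.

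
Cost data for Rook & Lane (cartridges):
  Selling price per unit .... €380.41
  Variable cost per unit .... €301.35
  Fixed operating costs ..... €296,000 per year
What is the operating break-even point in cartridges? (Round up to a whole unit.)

Contribution margin per unit = €380.41 − €301.35 = €79.06.
Units to break even: €296,000 ÷ €79.06 = 3,743.99, rounded up to 3,744.

3,744 cartridges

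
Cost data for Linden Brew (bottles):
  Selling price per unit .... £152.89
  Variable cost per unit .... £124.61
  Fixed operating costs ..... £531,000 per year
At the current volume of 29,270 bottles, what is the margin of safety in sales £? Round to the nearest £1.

£1,604,348

Each unit contributes £152.89 − £124.61 = £28.28. Break-even units = £531,000 ÷ £28.28 = 18,776.52; break-even revenue = 18,776.52 × £152.89 = £2,870,742.22.
Current sales = 29,270 × £152.89 = £4,475,090.30.
Margin of safety = £4,475,090.30 − £2,870,742.22 = £1,604,348.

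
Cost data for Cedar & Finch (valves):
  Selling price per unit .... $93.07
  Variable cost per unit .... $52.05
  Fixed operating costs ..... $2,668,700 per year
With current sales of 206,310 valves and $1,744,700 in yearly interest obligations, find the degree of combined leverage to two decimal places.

2.09

Contribution at this volume is 206,310 × $41.02 = $8,462,836.20.
EBIT = $8,462,836.20 − $2,668,700 = $5,794,136.20. Interest = $1,744,700.00, so EBIT − I = $4,049,436.20.
DCL = contribution ÷ (EBIT − I) = $8,462,836.20 ÷ $4,049,436.20 = 2.0899.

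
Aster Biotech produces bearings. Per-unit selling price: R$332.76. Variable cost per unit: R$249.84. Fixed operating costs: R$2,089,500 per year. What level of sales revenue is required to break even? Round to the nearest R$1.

R$8,385,215

CM per unit = R$332.76 − R$249.84 = R$82.92; CM ratio = R$82.92 / R$332.76 = 0.2492.
Break-even sales = FC ÷ CM ratio = R$2,089,500 × R$332.76 / R$82.92 = R$8,385,215.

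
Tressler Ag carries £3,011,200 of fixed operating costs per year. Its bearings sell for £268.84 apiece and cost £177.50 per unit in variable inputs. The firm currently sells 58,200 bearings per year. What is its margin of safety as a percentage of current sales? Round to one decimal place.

Each unit contributes £268.84 − £177.50 = £91.34. Break-even units = £3,011,200 ÷ £91.34 = 32,966.94; break-even revenue = 32,966.94 × £268.84 = £8,862,831.27.
Actual sales revenue = 58,200 × £268.84 = £15,646,488.00.
Margin of safety = (£15,646,488.00 − £8,862,831.27) ÷ £15,646,488.00 = 43.4%.

43.4%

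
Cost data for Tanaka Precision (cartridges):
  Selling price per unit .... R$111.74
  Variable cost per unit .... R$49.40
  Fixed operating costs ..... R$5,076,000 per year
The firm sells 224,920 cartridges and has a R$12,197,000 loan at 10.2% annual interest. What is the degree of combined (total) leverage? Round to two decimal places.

Contribution at this volume is 224,920 × R$62.34 = R$14,021,512.80.
Subtracting fixed costs: EBIT = R$14,021,512.80 − R$5,076,000 = R$8,945,512.80. Interest = R$1,244,094.00, so EBIT − I = R$7,701,418.80.
DCL = contribution ÷ (EBIT − I) = R$14,021,512.80 ÷ R$7,701,418.80 = 1.8206.

1.82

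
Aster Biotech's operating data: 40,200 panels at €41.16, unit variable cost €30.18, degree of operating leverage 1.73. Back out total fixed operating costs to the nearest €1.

€186,254

Contribution at this volume is 40,200 × €10.98 = €441,396.00.
DOL = contribution / EBIT, so EBIT = €441,396.00 / 1.73 = €255,142.20.
And FC = contribution − EBIT = €441,396.00 − €255,142.20 = €186,254.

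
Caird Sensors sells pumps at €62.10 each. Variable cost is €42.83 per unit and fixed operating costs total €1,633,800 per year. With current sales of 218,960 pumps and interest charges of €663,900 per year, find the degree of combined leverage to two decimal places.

Contribution at this volume is 218,960 × €19.27 = €4,219,359.20.
Subtracting fixed costs: EBIT = €4,219,359.20 − €1,633,800 = €2,585,559.20. Interest = €663,900.00, so EBIT − I = €1,921,659.20.
DCL = contribution ÷ (EBIT − I) = €4,219,359.20 ÷ €1,921,659.20 = 2.1957.

2.20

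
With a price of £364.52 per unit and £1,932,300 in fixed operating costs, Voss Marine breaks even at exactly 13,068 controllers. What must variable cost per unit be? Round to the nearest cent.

At break-even, FC = Q × (P − VC), so P − VC = £1,932,300 ÷ 13,068 = £147.8650.
Variable cost per unit = £364.52 − £147.8650 = £216.65.

£216.65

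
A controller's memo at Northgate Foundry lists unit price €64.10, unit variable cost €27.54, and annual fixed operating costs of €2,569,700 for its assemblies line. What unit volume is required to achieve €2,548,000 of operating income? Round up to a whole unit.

139,981 assemblies

Unit CM = price − variable cost = €64.10 − €27.54 = €36.56.
Need Q such that Q × €36.56 − €2,569,700 = €2,548,000, i.e. Q = €5,117,700 / €36.56 = 139,980.85 → 139,981.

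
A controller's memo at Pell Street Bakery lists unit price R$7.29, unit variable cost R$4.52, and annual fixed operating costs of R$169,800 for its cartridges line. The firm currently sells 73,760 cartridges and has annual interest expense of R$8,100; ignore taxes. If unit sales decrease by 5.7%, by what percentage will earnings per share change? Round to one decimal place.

-44.1%

Total contribution margin = 73,760 × R$2.77 = R$204,315.20.
Operating income = contribution − fixed costs = R$204,315.20 − R$169,800 = R$34,515.20.
Interest = R$8,100.00, so EBIT − I = R$26,415.20.
Degree of combined leverage = contribution ÷ (EBIT − I) = R$204,315.20 ÷ R$26,415.20 = 7.7348.
%ΔEPS = DCL × %ΔSales = 7.7348 × -5.7% = -44.1%.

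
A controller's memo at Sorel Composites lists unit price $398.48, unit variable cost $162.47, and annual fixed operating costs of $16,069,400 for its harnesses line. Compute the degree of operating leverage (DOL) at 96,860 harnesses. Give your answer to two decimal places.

At 96,860 units, contribution = 96,860 × $236.01 = $22,859,928.60.
Subtracting fixed costs: EBIT = $22,859,928.60 − $16,069,400 = $6,790,528.60.
DOL = contribution ÷ EBIT = $22,859,928.60 ÷ $6,790,528.60 = 3.3664.

3.37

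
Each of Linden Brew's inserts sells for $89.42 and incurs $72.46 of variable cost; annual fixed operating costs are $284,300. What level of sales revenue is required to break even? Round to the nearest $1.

CM per unit = $89.42 − $72.46 = $16.96; CM ratio = $16.96 / $89.42 = 0.1897.
Break-even sales = FC ÷ CM ratio = $284,300 × $89.42 / $16.96 = $1,498,945.

$1,498,945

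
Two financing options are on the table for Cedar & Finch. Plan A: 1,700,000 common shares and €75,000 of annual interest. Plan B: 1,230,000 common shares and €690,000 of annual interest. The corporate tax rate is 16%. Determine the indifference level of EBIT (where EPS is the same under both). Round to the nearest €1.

€2,299,468

At indifference, (EBIT − 75,000)(1 − t)/1,700,000 = (EBIT − 690,000)(1 − t)/1,230,000.
The (1 − t) factor cancels: (EBIT − 75,000) × 1,230,000 = (EBIT − 690,000) × 1,700,000.
Solving, EBIT = (690,000·1,700,000 − 75,000·1,230,000) / (1,700,000 − 1,230,000) = 1,080,750,000,000 / 470,000 = 2,299,468.09.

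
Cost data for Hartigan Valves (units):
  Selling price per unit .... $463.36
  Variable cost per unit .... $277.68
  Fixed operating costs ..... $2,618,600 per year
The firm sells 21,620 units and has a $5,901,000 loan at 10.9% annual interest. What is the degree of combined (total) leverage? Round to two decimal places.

Total contribution margin = 21,620 × $185.68 = $4,014,401.60.
Subtracting fixed costs: EBIT = $4,014,401.60 − $2,618,600 = $1,395,801.60. Interest = $643,209.00.
DOL = $4,014,401.60 ÷ $1,395,801.60 = 2.8761; DFL = $1,395,801.60 ÷ $752,592.60 = 1.8547.
Combined leverage = 2.8761 × 1.8547 = 5.3343.

5.33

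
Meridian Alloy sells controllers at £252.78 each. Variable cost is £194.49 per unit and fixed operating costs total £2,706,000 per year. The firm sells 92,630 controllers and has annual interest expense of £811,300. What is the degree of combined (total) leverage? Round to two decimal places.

2.87

Total contribution margin = 92,630 × £58.29 = £5,399,402.70.
Subtracting fixed costs: EBIT = £5,399,402.70 − £2,706,000 = £2,693,402.70. Interest = £811,300.00.
DOL = £5,399,402.70 ÷ £2,693,402.70 = 2.0047; DFL = £2,693,402.70 ÷ £1,882,102.70 = 1.4311.
DCL = DOL × DFL = 2.0047 × 1.4311 = 2.8689.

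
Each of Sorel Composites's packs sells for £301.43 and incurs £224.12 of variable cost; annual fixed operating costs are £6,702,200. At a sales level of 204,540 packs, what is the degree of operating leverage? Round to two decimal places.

Contribution at this volume is 204,540 × £77.31 = £15,812,987.40.
Subtracting fixed costs: EBIT = £15,812,987.40 − £6,702,200 = £9,110,787.40.
DOL = contribution ÷ EBIT = £15,812,987.40 ÷ £9,110,787.40 = 1.7356.

1.74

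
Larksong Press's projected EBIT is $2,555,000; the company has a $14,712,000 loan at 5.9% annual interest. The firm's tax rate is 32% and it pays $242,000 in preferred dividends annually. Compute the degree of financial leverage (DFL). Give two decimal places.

Annual interest charges come to $868,008.00.
Pre-tax preferred-dividend burden = $242,000 ÷ (1 − 0.32) = $355,882.35.
DFL = EBIT ÷ [EBIT − I − D_p/(1−t)] = $2,555,000 ÷ [$2,555,000 − $868,008.00 − $355,882.35] = $2,555,000 ÷ $1,331,109.65 = 1.9195.

1.92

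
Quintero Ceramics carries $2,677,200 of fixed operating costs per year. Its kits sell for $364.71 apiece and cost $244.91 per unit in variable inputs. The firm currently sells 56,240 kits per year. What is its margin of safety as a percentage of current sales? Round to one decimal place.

60.3%

Contribution margin per unit = $364.71 − $244.91 = $119.80. Break-even units = $2,677,200 ÷ $119.80 = 22,347.25; break-even revenue = 22,347.25 × $364.71 = $8,150,263.87.
Actual sales revenue = 56,240 × $364.71 = $20,511,290.40.
Margin of safety = ($20,511,290.40 − $8,150,263.87) ÷ $20,511,290.40 = 60.3%.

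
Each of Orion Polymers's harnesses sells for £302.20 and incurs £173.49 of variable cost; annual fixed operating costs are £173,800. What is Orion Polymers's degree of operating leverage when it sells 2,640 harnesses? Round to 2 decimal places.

2.05

Total contribution margin = 2,640 × £128.71 = £339,794.40.
Operating income = contribution − fixed costs = £339,794.40 − £173,800 = £165,994.40.
So DOL = total CM / EBIT = £339,794.40 / £165,994.40 = 2.0470.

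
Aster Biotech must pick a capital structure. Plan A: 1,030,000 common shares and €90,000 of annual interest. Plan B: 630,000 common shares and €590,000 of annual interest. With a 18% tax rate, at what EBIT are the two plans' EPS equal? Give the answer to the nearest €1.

At indifference, (EBIT − 90,000)(1 − t)/1,030,000 = (EBIT − 590,000)(1 − t)/630,000.
Cancelling (1 − t) and cross-multiplying: 630,000·(EBIT − 90,000) = 1,030,000·(EBIT − 590,000).
Solving, EBIT = (590,000·1,030,000 − 90,000·630,000) / (1,030,000 − 630,000) = 551,000,000,000 / 400,000 = 1,377,500.00.

€1,377,500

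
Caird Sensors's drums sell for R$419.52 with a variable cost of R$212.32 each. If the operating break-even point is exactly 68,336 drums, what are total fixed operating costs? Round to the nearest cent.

Unit CM = price − variable cost = R$419.52 − R$212.32 = R$207.20.
Since BE = FC / CM, FC = 68,336 × R$207.20 = R$14,159,219.20.

R$14,159,219.20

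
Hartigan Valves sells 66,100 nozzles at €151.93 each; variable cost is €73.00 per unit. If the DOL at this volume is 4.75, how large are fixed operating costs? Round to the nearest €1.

€4,118,900

Total contribution margin = 66,100 × €78.93 = €5,217,273.00.
DOL = contribution / EBIT, so EBIT = €5,217,273.00 / 4.75 = €1,098,373.26.
And FC = contribution − EBIT = €5,217,273.00 − €1,098,373.26 = €4,118,900.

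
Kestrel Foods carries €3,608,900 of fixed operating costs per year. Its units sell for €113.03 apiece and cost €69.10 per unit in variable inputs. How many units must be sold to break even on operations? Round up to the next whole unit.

82,152 units

Contribution margin per unit = €113.03 − €69.10 = €43.93.
Units to break even: €3,608,900 ÷ €43.93 = 82,151.15, rounded up to 82,152.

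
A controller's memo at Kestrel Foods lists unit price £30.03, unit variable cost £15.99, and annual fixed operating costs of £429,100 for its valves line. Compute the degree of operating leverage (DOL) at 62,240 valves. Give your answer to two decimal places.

1.96

Contribution at this volume is 62,240 × £14.04 = £873,849.60.
EBIT = £873,849.60 − £429,100 = £444,749.60.
Degree of operating leverage = £873,849.60 / £444,749.60 = 1.9648.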